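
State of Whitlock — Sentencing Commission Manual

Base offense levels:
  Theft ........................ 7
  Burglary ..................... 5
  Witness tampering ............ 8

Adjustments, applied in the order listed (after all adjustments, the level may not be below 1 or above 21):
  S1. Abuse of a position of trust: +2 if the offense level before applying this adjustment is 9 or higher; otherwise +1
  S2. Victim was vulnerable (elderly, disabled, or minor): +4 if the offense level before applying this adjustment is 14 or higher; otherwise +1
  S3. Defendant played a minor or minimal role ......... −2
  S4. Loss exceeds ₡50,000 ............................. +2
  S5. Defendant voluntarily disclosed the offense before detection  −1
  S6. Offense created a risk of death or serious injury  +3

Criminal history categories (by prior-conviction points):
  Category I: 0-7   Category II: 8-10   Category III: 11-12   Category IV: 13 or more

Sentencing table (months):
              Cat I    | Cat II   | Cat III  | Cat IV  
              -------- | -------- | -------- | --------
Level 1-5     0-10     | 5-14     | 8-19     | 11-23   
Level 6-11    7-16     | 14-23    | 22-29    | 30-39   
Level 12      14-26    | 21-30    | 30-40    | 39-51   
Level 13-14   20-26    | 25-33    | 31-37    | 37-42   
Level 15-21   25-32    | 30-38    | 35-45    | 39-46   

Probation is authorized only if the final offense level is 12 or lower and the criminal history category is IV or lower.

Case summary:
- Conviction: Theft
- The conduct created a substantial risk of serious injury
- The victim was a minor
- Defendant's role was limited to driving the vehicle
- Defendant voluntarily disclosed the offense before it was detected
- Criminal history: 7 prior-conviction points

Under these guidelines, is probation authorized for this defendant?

Base offense level for theft: 7.
S1 does not apply.
S2 applies (level before this adjustment is 7 < 14, so +1): 7 + 1 = 8.
S3 applies: 8 − 2 = 6.
S5 applies: 6 − 1 = 5.
S6 applies: 5 + 3 = 8.
Final offense level: 8.
Criminal history: 7 prior points → Category I (0-7).
Level 8 falls in the 6-11 band.
Grid: Level 6-11 × Category I = 7-16 months.
Probation check: level 8 ≤ 12 and category I ≤ IV → eligible.

Yes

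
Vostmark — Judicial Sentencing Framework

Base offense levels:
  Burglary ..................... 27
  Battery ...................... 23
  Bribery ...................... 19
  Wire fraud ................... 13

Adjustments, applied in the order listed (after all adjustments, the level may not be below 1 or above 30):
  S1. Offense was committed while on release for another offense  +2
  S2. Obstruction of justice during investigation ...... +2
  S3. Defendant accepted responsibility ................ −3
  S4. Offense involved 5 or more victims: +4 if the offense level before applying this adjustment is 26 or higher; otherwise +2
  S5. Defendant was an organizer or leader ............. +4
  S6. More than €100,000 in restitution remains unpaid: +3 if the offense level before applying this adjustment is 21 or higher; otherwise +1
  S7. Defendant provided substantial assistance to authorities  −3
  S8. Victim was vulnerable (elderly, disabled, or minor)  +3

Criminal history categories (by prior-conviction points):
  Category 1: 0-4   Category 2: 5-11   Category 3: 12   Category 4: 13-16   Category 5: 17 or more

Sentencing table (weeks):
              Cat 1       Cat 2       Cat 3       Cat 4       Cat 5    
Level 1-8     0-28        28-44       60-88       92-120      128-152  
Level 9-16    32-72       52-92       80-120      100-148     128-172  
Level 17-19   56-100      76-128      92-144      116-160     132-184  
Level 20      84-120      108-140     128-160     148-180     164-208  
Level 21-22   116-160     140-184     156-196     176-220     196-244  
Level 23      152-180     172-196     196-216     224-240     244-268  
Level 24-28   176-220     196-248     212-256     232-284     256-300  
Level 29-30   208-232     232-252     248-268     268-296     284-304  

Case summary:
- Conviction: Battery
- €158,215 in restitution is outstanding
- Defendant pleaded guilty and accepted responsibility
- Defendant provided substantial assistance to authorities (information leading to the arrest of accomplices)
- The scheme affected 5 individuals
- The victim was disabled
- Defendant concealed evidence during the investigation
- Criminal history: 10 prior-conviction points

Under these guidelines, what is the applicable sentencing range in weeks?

196-248 weeks

Base offense level for battery: 23.
S1 does not apply.
S2 applies: 23 + 2 = 25.
S3 applies: 25 − 3 = 22.
S4 applies (level before this adjustment is 22 < 26, so +2): 22 + 2 = 24.
S6 applies (level before this adjustment is 24 ≥ 21, so +3): 24 + 3 = 27.
S7 applies: 27 − 3 = 24.
S8 applies: 24 + 3 = 27.
Final offense level: 27.
Criminal history: 10 prior points → Category 2 (5-11).
Level 27 falls in the 24-28 band.
Grid: Level 24-28 × Category 2 = 196-248 weeks.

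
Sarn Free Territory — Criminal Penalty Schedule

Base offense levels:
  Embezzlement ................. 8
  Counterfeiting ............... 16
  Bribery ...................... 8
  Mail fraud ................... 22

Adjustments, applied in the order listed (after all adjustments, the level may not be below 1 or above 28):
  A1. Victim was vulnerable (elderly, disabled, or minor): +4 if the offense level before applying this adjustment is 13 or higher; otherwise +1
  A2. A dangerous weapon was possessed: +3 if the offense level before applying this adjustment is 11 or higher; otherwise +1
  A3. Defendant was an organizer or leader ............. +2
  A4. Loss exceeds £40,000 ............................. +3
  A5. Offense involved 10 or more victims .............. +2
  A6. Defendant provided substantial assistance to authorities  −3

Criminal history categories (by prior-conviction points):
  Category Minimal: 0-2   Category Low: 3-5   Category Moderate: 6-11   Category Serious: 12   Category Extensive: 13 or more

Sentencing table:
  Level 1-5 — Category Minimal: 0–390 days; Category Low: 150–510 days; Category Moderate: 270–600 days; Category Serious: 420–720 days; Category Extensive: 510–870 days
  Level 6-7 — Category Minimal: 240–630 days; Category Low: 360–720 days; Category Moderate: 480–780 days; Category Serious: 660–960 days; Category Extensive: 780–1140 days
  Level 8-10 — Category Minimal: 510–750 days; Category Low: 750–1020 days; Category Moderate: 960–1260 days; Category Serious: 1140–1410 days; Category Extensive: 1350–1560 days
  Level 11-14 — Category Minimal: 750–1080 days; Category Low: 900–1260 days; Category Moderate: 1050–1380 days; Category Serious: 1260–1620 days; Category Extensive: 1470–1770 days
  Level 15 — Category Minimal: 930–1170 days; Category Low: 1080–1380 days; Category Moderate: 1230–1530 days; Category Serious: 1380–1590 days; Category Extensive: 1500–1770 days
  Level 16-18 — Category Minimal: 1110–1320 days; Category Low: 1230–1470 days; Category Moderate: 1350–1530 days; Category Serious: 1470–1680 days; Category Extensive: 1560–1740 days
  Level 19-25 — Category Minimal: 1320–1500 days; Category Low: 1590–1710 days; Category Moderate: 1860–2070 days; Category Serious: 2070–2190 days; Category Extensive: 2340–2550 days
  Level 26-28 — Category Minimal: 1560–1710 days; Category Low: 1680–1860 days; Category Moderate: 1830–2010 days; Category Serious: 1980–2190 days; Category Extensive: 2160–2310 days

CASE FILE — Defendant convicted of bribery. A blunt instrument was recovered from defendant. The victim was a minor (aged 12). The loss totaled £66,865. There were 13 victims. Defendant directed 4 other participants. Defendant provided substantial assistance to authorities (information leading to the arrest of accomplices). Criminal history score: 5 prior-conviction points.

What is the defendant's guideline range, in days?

Base offense level for bribery: 8.
A1 applies (level before this adjustment is 8 < 13, so +1): 8 + 1 = 9.
A2 applies (level before this adjustment is 9 < 11, so +1): 9 + 1 = 10.
A3 applies: 10 + 2 = 12.
A4 applies: 12 + 3 = 15.
A5 applies: 15 + 2 = 17.
A6 applies: 17 − 3 = 14.
Final offense level: 14.
Criminal history: 5 prior points → Category Low (3-5).
Level 14 falls in the 11-14 band.
Grid: Level 11-14 × Category Low = 900-1260 days.

900-1260 days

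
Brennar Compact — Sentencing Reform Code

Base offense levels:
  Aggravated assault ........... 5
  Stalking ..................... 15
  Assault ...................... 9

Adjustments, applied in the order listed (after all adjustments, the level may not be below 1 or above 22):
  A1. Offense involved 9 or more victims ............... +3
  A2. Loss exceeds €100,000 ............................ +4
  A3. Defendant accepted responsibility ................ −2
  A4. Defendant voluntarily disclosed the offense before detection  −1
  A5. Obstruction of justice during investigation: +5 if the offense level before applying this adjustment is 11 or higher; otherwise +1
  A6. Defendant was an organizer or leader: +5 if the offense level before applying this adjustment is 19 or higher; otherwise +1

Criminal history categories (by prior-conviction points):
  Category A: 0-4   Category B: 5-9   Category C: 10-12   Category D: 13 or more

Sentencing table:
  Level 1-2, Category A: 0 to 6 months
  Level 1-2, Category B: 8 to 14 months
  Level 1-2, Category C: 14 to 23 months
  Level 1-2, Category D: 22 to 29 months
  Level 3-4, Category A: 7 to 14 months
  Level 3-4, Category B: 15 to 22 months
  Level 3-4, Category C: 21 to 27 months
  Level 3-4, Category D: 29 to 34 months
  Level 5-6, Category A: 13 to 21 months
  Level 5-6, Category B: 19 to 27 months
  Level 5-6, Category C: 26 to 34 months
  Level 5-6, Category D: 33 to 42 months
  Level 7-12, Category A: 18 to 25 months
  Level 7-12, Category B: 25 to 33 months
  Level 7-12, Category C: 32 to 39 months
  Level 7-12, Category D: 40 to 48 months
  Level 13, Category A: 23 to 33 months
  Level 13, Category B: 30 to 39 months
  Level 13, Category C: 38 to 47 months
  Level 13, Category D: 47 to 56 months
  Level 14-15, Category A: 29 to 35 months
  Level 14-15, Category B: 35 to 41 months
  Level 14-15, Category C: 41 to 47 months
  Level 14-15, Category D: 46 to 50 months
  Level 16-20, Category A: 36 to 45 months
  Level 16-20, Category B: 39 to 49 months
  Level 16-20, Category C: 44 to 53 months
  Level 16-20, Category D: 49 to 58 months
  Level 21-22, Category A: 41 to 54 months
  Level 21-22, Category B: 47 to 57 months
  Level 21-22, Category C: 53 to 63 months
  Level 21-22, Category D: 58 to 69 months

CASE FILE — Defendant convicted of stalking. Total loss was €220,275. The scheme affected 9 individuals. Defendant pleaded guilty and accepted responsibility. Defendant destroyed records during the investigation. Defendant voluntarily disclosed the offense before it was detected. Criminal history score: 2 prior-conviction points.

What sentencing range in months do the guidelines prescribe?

Base offense level for stalking: 15.
A1 applies: 15 + 3 = 18.
A2 applies: 18 + 4 = 22.
A3 applies: 22 − 2 = 20.
A4 applies: 20 − 1 = 19.
A5 applies (level before this adjustment is 19 ≥ 11, so +5): 19 + 5 = 24.
Level 24 exceeds the maximum of 22; capped at 22.
Final offense level: 22.
Criminal history: 2 prior points → Category A (0-4).
Level 22 falls in the 21-22 band.
Grid: Level 21-22 × Category A = 41-54 months.

41-54 months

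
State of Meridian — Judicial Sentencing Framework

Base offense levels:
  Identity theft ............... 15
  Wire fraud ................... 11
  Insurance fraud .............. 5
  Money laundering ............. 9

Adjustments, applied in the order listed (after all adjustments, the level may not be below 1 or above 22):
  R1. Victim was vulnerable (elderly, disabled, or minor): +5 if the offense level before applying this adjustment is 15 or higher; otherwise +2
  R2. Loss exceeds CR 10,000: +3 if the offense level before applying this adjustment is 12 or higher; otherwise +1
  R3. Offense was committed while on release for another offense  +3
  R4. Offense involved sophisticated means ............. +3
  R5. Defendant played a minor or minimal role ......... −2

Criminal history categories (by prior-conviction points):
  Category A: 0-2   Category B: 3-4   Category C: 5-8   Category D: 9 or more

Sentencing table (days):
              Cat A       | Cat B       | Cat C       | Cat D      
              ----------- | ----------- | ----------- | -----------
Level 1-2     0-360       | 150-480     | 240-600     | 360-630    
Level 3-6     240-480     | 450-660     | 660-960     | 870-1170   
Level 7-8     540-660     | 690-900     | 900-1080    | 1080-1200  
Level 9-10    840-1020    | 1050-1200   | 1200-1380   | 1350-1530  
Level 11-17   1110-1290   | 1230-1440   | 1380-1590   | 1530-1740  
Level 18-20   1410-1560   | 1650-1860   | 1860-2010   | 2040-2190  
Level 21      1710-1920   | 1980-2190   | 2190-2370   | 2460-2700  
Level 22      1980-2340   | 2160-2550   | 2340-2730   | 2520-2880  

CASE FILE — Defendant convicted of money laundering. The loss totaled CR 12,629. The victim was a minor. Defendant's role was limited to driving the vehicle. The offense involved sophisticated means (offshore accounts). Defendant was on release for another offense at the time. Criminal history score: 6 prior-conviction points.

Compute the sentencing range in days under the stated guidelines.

Base offense level for money laundering: 9.
R1 applies (level before this adjustment is 9 < 15, so +2): 9 + 2 = 11.
R2 applies (level before this adjustment is 11 < 12, so +1): 11 + 1 = 12.
R3 applies: 12 + 3 = 15.
R4 applies: 15 + 3 = 18.
R5 applies: 18 − 2 = 16.
Final offense level: 16.
Criminal history: 6 prior points → Category C (5-8).
Level 16 falls in the 11-17 band.
Grid: Level 11-17 × Category C = 1380-1590 days.

1380-1590 days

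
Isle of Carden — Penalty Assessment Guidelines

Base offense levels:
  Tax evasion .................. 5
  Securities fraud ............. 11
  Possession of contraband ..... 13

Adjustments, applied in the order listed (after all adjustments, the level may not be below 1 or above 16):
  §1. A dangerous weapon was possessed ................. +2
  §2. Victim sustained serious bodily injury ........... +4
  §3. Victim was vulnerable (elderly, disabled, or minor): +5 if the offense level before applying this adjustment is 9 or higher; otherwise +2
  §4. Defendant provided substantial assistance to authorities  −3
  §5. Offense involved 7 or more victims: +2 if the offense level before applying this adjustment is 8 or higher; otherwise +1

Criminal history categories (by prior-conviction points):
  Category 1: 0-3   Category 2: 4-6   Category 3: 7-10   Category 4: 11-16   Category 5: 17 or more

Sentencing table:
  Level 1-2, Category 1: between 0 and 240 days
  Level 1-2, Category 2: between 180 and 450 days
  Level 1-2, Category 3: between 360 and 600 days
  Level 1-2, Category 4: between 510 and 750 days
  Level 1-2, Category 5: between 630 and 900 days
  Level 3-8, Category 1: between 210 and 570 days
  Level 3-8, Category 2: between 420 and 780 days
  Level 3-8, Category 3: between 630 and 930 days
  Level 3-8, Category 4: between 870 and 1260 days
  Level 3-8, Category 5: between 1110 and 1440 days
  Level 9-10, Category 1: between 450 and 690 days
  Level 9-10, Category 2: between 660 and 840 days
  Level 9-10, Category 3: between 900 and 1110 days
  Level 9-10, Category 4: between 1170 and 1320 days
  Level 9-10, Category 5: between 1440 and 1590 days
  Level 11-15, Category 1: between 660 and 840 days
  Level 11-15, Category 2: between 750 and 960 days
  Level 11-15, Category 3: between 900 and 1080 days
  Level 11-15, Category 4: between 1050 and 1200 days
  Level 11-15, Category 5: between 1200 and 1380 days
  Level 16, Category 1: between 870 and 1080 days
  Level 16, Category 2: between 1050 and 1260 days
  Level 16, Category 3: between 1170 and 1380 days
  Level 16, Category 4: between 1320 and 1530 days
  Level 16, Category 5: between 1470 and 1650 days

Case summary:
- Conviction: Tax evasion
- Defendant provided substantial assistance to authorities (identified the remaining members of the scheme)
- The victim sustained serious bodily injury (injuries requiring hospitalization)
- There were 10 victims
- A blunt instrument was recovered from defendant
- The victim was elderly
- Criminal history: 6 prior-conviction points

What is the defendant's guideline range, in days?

Base offense level for tax evasion: 5.
§1 applies: 5 + 2 = 7.
§2 applies: 7 + 4 = 11.
§3 applies (level before this adjustment is 11 ≥ 9, so +5): 11 + 5 = 16.
§4 applies: 16 − 3 = 13.
§5 applies (level before this adjustment is 13 ≥ 8, so +2): 13 + 2 = 15.
Final offense level: 15.
Criminal history: 6 prior points → Category 2 (4-6).
Level 15 falls in the 11-15 band.
Grid: Level 11-15 × Category 2 = 750-960 days.

750-960 days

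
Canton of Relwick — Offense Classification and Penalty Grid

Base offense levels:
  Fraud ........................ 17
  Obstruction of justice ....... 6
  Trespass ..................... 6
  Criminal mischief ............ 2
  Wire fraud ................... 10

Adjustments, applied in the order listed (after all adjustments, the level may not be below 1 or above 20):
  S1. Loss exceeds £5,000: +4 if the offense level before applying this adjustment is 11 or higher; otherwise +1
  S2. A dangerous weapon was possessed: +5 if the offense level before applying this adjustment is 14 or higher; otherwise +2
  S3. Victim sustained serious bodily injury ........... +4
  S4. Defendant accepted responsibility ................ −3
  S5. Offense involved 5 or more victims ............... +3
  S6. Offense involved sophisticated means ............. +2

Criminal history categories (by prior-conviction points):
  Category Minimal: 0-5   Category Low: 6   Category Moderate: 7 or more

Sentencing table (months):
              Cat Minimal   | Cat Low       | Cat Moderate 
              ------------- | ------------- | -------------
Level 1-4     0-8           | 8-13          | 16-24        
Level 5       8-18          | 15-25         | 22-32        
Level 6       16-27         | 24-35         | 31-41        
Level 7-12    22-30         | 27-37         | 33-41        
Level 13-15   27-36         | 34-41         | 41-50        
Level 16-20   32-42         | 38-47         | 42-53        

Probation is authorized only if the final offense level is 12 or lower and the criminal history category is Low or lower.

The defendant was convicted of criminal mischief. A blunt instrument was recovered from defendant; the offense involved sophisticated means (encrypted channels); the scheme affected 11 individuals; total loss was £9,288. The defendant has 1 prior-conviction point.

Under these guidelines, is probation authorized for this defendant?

Yes

Base offense level for criminal mischief: 2.
S1 applies (level before this adjustment is 2 < 11, so +1): 2 + 1 = 3.
S2 applies (level before this adjustment is 3 < 14, so +2): 3 + 2 = 5.
S5 applies: 5 + 3 = 8.
S6 applies: 8 + 2 = 10.
Final offense level: 10.
Criminal history: 1 prior point → Category Minimal (0-5).
Level 10 falls in the 7-12 band.
Grid: Level 7-12 × Category Minimal = 22-30 months.
Probation check: level 10 ≤ 12 and category Minimal ≤ Low → eligible.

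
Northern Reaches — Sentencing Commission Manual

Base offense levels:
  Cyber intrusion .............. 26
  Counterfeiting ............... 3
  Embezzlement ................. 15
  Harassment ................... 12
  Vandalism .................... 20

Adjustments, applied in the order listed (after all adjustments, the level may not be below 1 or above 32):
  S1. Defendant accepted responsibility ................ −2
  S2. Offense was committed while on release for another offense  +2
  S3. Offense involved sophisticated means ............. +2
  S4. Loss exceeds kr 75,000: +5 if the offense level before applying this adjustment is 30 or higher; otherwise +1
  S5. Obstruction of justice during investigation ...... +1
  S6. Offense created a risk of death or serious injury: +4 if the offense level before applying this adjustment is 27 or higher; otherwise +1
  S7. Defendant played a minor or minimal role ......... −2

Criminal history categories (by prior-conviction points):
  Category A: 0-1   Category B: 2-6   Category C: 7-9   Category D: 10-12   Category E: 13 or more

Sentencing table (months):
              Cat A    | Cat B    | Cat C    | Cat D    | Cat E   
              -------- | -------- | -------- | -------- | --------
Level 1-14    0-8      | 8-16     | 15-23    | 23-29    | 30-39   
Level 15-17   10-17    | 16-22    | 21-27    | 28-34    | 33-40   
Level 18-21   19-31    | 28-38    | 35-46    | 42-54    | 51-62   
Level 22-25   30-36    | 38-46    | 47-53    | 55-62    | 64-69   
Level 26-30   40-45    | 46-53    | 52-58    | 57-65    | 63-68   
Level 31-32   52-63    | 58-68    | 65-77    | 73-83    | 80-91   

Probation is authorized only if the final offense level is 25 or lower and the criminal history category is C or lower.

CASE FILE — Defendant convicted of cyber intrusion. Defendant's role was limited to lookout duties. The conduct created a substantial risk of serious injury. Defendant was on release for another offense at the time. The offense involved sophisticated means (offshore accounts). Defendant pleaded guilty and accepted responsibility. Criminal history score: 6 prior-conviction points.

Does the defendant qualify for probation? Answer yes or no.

No

Base offense level for cyber intrusion: 26.
S1 applies: 26 − 2 = 24.
S2 applies: 24 + 2 = 26.
S3 applies: 26 + 2 = 28.
S5 does not apply.
S6 applies (level before this adjustment is 28 ≥ 27, so +4): 28 + 4 = 32.
S7 applies: 32 − 2 = 30.
Final offense level: 30.
Criminal history: 6 prior points → Category B (2-6).
Level 30 falls in the 26-30 band.
Grid: Level 26-30 × Category B = 46-53 months.
Probation check: level 30 > 25 and category B ≤ C → not eligible.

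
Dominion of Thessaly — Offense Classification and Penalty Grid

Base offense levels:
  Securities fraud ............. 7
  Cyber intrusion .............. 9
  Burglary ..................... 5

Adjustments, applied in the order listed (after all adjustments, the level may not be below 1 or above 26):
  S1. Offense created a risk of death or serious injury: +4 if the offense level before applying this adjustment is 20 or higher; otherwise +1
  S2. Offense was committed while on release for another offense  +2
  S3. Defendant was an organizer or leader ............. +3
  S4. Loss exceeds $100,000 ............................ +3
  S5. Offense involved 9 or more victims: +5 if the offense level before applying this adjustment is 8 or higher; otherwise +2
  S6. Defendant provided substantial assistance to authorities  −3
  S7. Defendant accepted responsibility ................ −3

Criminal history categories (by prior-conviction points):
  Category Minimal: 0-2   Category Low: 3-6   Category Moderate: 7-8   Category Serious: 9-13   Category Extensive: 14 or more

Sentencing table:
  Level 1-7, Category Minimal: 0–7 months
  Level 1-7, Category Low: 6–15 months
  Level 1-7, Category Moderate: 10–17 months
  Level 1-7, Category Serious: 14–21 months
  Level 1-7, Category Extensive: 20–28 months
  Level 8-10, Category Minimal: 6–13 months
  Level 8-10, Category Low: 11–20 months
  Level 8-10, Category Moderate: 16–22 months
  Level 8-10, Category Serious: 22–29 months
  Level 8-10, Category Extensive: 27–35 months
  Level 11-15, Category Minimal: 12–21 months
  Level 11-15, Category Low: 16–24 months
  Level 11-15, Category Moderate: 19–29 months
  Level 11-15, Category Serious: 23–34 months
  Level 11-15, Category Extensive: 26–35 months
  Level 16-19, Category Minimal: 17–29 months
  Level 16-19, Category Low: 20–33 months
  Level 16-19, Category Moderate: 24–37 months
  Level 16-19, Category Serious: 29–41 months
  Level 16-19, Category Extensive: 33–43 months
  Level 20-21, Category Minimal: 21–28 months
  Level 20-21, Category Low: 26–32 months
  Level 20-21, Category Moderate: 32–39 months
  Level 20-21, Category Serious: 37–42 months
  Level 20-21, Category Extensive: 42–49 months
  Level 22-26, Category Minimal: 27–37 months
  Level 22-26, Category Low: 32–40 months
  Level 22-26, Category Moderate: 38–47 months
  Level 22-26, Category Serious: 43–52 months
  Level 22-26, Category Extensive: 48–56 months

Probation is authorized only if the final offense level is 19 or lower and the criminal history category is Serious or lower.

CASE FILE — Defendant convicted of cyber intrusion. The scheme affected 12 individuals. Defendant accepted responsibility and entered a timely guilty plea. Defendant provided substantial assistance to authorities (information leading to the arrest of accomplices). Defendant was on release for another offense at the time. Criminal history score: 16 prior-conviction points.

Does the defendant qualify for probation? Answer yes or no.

No

Base offense level for cyber intrusion: 9.
S2 applies: 9 + 2 = 11.
S3 does not apply.
S5 applies (level before this adjustment is 11 ≥ 8, so +5): 11 + 5 = 16.
S6 applies: 16 − 3 = 13.
S7 applies: 13 − 3 = 10.
Final offense level: 10.
Criminal history: 16 prior points → Category Extensive (14+).
Level 10 falls in the 8-10 band.
Grid: Level 8-10 × Category Extensive = 27-35 months.
Probation check: level 10 ≤ 19 and category Extensive > Serious → not eligible.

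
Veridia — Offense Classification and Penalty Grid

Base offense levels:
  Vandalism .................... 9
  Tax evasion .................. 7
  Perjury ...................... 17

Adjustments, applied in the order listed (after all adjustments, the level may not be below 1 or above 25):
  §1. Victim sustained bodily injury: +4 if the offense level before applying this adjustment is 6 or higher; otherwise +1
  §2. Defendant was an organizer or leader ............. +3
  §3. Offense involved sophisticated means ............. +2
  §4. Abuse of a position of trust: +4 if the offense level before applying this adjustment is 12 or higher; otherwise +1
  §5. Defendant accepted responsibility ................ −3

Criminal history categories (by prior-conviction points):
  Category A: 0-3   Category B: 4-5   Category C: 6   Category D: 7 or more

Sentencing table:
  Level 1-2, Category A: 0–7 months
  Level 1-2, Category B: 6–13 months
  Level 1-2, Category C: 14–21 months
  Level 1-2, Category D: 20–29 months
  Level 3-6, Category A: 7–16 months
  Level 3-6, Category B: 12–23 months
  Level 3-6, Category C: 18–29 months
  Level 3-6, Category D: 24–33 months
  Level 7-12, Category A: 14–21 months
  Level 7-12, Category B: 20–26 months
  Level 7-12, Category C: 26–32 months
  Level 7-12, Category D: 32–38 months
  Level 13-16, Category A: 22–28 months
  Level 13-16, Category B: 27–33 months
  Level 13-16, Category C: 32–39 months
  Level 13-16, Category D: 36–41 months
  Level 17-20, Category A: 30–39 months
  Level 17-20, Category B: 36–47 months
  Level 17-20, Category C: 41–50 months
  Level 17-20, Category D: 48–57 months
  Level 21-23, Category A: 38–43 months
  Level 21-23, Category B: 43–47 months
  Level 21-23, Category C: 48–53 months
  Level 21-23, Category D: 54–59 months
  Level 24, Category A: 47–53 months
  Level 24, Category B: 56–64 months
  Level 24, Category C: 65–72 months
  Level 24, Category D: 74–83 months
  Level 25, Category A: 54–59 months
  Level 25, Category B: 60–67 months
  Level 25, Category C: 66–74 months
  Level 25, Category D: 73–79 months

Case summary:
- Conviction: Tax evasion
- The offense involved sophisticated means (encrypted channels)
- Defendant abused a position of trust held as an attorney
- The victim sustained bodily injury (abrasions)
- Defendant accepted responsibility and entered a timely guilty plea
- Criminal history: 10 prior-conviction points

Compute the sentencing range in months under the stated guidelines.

Base offense level for tax evasion: 7.
§1 applies (level before this adjustment is 7 ≥ 6, so +4): 7 + 4 = 11.
§3 applies: 11 + 2 = 13.
§4 applies (level before this adjustment is 13 ≥ 12, so +4): 13 + 4 = 17.
§5 applies: 17 − 3 = 14.
Final offense level: 14.
Criminal history: 10 prior points → Category D (7+).
Level 14 falls in the 13-16 band.
Grid: Level 13-16 × Category D = 36-41 months.

36-41 months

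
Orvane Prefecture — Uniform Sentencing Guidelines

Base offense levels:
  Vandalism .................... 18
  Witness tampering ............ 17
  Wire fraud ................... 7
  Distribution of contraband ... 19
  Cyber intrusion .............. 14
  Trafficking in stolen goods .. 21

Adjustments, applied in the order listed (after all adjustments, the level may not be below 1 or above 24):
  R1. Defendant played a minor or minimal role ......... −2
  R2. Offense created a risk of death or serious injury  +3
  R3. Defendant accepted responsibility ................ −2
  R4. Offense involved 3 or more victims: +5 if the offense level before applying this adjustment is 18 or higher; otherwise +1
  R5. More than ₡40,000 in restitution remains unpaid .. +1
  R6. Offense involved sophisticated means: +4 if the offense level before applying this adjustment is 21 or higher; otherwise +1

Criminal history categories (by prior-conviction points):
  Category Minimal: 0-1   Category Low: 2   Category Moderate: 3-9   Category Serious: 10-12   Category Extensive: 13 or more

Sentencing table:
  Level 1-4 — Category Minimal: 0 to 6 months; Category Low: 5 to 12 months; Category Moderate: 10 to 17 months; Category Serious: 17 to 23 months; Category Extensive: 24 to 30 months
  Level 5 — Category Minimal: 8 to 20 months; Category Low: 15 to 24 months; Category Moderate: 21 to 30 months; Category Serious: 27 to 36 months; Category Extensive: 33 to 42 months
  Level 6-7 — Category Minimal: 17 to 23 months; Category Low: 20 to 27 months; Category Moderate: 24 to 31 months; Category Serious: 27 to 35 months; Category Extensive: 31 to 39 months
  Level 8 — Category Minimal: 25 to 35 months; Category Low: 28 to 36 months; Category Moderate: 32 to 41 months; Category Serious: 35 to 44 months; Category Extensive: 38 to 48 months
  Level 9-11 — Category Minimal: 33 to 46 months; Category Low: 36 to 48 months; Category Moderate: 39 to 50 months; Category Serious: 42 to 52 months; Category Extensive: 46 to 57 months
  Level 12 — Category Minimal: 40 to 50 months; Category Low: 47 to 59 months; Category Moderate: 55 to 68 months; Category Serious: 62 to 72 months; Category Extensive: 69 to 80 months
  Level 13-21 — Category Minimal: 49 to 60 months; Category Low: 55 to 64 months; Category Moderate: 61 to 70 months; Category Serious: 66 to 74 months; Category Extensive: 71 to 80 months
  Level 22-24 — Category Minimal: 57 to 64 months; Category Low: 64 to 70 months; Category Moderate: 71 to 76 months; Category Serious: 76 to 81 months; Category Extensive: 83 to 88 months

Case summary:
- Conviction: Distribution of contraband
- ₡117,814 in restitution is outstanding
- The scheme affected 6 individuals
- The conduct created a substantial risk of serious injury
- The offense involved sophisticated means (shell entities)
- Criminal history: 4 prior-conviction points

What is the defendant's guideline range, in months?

Base offense level for distribution of contraband: 19.
R1 does not apply.
R2 applies: 19 + 3 = 22.
R3 does not apply.
R4 applies (level before this adjustment is 22 ≥ 18, so +5): 22 + 5 = 27.
R5 applies: 27 + 1 = 28.
R6 applies (level before this adjustment is 28 ≥ 21, so +4): 28 + 4 = 32.
Level 32 exceeds the maximum of 24; capped at 24.
Final offense level: 24.
Criminal history: 4 prior points → Category Moderate (3-9).
Level 24 falls in the 22-24 band.
Grid: Level 22-24 × Category Moderate = 71-76 months.

71-76 months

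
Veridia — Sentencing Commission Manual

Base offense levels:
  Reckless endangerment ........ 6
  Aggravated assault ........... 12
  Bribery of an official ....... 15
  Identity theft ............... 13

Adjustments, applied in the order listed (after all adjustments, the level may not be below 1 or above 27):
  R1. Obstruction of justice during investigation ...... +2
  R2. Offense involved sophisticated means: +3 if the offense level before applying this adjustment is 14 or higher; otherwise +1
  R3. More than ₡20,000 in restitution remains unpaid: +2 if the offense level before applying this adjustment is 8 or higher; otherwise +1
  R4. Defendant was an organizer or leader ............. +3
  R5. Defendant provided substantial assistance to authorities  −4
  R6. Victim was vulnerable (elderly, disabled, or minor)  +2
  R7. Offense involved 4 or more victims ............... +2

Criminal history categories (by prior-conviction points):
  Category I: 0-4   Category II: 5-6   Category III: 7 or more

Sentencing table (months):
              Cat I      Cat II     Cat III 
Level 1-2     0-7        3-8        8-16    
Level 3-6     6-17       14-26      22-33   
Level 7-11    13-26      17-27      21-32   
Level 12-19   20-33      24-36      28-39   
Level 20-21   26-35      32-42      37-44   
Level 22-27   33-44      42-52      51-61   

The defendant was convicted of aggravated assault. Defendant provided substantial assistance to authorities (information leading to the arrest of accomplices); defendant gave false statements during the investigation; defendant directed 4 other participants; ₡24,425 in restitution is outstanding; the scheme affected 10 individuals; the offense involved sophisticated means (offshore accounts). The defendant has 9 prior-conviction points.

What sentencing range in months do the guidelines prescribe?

Base offense level for aggravated assault: 12.
R1 applies: 12 + 2 = 14.
R2 applies (level before this adjustment is 14 ≥ 14, so +3): 14 + 3 = 17.
R3 applies (level before this adjustment is 17 ≥ 8, so +2): 17 + 2 = 19.
R4 applies: 19 + 3 = 22.
R5 applies: 22 − 4 = 18.
R7 applies: 18 + 2 = 20.
Final offense level: 20.
Criminal history: 9 prior points → Category III (7+).
Level 20 falls in the 20-21 band.
Grid: Level 20-21 × Category III = 37-44 months.

37-44 months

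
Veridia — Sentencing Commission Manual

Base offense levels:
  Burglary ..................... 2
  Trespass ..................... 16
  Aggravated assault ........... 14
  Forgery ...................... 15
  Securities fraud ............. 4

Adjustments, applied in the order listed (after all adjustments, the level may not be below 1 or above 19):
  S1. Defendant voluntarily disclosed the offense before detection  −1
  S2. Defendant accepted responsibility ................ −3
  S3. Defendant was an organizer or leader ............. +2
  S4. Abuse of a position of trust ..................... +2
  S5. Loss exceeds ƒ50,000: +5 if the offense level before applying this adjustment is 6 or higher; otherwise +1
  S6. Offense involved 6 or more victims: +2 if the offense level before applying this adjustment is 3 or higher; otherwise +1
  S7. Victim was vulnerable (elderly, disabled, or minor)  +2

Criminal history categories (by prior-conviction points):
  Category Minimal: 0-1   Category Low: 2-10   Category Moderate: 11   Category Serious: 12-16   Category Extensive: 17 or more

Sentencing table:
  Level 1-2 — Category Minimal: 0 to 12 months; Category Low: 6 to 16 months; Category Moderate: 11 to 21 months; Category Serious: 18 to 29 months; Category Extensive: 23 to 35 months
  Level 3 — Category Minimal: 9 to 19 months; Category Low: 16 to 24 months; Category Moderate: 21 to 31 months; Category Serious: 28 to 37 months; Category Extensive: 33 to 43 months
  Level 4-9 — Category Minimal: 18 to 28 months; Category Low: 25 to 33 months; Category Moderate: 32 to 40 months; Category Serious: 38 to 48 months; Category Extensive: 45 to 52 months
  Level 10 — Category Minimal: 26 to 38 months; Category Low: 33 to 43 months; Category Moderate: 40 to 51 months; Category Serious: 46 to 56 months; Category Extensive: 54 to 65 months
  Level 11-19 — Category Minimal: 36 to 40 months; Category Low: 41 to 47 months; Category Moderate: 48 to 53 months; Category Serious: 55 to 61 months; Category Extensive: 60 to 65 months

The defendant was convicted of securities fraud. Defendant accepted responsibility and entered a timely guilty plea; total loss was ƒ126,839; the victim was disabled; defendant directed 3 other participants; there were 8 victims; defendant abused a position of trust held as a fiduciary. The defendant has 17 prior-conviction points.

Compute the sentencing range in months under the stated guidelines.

Base offense level for securities fraud: 4.
S1 does not apply.
S2 applies: 4 − 3 = 1.
S3 applies: 1 + 2 = 3.
S4 applies: 3 + 2 = 5.
S5 applies (level before this adjustment is 5 < 6, so +1): 5 + 1 = 6.
S6 applies (level before this adjustment is 6 ≥ 3, so +2): 6 + 2 = 8.
S7 applies: 8 + 2 = 10.
Final offense level: 10.
Criminal history: 17 prior points → Category Extensive (17+).
Level 10 falls in the 10 band.
Grid: Level 10 × Category Extensive = 54-65 months.

54-65 months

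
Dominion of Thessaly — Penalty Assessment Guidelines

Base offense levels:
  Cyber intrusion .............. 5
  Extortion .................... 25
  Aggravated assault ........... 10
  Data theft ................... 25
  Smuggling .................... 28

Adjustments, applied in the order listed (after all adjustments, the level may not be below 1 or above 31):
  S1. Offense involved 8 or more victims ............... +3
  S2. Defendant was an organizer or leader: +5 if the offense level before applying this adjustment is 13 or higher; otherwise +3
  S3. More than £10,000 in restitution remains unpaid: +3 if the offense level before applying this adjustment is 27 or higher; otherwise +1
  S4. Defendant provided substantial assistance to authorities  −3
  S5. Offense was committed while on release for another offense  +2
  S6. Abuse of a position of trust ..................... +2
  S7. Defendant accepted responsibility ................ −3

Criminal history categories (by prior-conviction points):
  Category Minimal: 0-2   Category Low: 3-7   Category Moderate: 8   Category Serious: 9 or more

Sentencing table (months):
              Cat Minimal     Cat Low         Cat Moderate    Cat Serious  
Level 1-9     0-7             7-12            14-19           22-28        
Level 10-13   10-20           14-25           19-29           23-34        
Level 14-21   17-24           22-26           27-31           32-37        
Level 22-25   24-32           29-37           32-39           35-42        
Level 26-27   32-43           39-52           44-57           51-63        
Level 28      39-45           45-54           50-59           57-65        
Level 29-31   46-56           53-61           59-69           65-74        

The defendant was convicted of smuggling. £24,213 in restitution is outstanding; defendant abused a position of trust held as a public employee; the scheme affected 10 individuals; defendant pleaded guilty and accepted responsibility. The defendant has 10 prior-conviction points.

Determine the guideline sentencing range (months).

65-74 months

Base offense level for smuggling: 28.
S1 applies: 28 + 3 = 31.
S3 applies (level before this adjustment is 31 ≥ 27, so +3): 31 + 3 = 34.
S4 does not apply.
S6 applies: 34 + 2 = 36.
S7 applies: 36 − 3 = 33.
Level 33 exceeds the maximum of 31; capped at 31.
Final offense level: 31.
Criminal history: 10 prior points → Category Serious (9+).
Level 31 falls in the 29-31 band.
Grid: Level 29-31 × Category Serious = 65-74 months.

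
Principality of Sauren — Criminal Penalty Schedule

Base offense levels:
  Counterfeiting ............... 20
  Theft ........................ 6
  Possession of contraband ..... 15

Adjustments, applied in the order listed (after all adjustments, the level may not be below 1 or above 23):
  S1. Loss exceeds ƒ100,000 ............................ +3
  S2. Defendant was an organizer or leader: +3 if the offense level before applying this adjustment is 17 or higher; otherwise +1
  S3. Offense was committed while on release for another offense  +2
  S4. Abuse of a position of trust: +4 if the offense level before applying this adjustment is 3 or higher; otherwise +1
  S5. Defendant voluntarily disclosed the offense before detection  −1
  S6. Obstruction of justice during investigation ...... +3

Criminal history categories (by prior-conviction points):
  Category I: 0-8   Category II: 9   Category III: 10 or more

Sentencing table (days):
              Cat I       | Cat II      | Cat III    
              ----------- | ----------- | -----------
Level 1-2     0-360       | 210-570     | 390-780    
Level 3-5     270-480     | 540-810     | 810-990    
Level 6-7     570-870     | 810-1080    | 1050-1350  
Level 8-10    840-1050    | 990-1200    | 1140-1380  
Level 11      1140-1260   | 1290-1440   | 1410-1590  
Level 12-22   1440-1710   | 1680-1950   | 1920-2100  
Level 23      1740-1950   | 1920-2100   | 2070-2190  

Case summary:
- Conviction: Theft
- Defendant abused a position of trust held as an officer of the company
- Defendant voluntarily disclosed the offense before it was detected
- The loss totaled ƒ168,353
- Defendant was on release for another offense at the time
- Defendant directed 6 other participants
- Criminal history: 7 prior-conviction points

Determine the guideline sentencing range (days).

Base offense level for theft: 6.
S1 applies: 6 + 3 = 9.
S2 applies (level before this adjustment is 9 < 17, so +1): 9 + 1 = 10.
S3 applies: 10 + 2 = 12.
S4 applies (level before this adjustment is 12 ≥ 3, so +4): 12 + 4 = 16.
S5 applies: 16 − 1 = 15.
S6 does not apply.
Final offense level: 15.
Criminal history: 7 prior points → Category I (0-8).
Level 15 falls in the 12-22 band.
Grid: Level 12-22 × Category I = 1440-1710 days.

1440-1710 days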